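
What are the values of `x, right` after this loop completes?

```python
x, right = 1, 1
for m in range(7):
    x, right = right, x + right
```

Fibonacci: after 7 iterations
`x, right` takes the values: (1, 1) → (1, 2) → (2, 3) → (3, 5) → (5, 8) → (8, 13) → (13, 21) → (21, 34)

Answer: 21, 34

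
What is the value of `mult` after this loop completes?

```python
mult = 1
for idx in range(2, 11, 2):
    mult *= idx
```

Product of even numbers 2 to 10
`mult` takes the values: 1 → 2 → 8 → 48 → 384 → 3840

Answer: 3840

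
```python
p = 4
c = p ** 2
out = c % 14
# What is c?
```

Trace:
`p = 4` → p = 4
`c = p ** 2` → c = 16
`out = c % 14` → out = 2
So c = 16

Answer: 16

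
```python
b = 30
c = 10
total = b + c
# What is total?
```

Trace:
`b = 30` → b = 30
`c = 10` → c = 10
`total = b + c` → total = 40
So total = 40

Answer: 40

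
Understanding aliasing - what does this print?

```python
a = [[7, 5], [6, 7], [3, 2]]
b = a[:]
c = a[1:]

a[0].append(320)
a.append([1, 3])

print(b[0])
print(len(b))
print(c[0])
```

Key concept: slice with nested mutation.
Step by step:
`a = [[7, 5], [6, 7], [3, 2]]` → a = [[7, 5], [6, 7], [3, 2]]
`b = a[:]` → b = [[7, 5], [6, 7], [3, 2]]
`c = a[1:]` → c = [[6, 7], [3, 2]]
`a[0].append(320)` → a = [[7, 5, 320], [6, 7], [3, 2]]; b = [[7, 5, 320], [6, 7], [3, 2]]
`a.append([1, 3])` → a = [[7, 5, 320], [6, 7], [3, 2], [1, 3]]
`print(b[0])` → prints [7, 5, 320]
`print(len(b))` → prints 3
`print(c[0])` → prints [6, 7]

Answer:
[7, 5, 320]
3
[6, 7]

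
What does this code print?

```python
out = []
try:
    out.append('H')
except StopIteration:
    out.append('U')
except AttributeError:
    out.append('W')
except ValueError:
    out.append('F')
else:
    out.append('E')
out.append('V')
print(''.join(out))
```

Execution trace: 'H' (try body, no exception) → 'E' (else) → 'V' (after the try/except). Output: HEV

Answer: HEV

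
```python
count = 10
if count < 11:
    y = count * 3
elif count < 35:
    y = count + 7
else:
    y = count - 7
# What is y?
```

Trace:
`count = 10` → count = 10
`if count < 11: ...` → count < 11 is True → y = 30
So y = 30

Answer: 30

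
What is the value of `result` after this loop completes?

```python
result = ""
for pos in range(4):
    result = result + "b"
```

Repeat 'b' 4 times
`result` takes the values: "" → "b" → "bb" → "bbb" → "bbbb"

Answer: "bbbb"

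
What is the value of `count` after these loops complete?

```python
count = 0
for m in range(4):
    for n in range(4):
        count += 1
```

4 * 4 = 16
`count` takes the values: 0 → 1 → 2 → 3 → 4 → 5 → 6 → 7 → 8 → 9 → 10 → 11 → 12 → 13 → 14 → 15 → 16

Answer: 16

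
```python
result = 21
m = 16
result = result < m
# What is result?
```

Trace:
`result = 21` → result = 21
`m = 16` → m = 16
`result = result < m` → result = False
So result = False

Answer: False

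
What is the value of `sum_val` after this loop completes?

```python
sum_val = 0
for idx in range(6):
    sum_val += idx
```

Sum of 0 to 5 = 15
`sum_val` takes the values: 0 → 1 → 3 → 6 → 10 → 15

Answer: 15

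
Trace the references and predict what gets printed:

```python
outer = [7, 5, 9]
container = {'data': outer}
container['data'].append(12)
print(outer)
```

Key concept: dict holds reference to list.
Step by step:
`outer = [7, 5, 9]` → outer = [7, 5, 9]
`container = {'data': outer}` → container = {'data': [7, 5, 9]}
`container['data'].append(12)` → outer = [7, 5, 9, 12]; container = {'data': [7, 5, 9, 12]}
`print(outer)` → prints [7, 5, 9, 12]

Answer: [7, 5, 9, 12]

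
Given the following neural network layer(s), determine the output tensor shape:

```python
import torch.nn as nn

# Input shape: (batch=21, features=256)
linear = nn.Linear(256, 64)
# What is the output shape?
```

Input: (21, 256) -> Output: (21, 64)

Answer: (21, 64)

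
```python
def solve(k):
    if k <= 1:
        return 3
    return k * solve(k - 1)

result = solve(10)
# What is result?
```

solve(10) = 10 * 9 * 8 * 7 * 6 * 5 * 4 * 3 * 2 * 3 = 10886400

Answer: 10886400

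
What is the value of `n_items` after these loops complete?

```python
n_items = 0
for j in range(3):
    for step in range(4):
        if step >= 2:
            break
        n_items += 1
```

Inner breaks at 2, outer runs 3 times
`n_items` takes the values: 0 → 1 → 2 → 3 → 4 → 5 → 6

Answer: 6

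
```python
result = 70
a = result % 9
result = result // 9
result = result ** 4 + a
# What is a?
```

Trace:
`result = 70` → result = 70
`a = result % 9` → a = 7
`result = result // 9` → result = 7
`result = result ** 4 + a` → result = 2408
So a = 7

Answer: 7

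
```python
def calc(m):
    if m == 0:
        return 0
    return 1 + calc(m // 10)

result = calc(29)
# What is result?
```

Count of digits of 29: 2

Answer: 2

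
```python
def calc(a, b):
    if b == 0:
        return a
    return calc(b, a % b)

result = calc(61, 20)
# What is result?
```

calc(61, 20) -> calc(20, 1) -> calc(1, 0) -> 1

Answer: 1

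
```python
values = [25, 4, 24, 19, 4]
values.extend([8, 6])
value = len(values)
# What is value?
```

Trace:
`values = [25, 4, 24, 19, 4]` → values = [25, 4, 24, 19, 4]
`values.extend([8, 6])` → values = [25, 4, 24, 19, 4, 8, 6]
`value = len(values)` → value = 7
So value = 7

Answer: 7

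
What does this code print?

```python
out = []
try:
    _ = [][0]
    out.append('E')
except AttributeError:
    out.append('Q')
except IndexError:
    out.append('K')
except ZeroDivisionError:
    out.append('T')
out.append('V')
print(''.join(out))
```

Execution trace: 'K' (except IndexError) → 'V' (after the try/except). Output: KV

Answer: KV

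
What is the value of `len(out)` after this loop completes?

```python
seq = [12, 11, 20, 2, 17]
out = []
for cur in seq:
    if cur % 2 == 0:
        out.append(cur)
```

Count even numbers in [12, 11, 20, 2, 17]
`out` takes the values: [] → [12] → [12, 20] → [12, 20, 2]
So `len(out)` = 3

Answer: 3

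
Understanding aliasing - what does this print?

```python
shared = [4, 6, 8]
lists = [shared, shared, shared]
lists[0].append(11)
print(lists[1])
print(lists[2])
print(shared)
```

Key concept: list of same reference.
Step by step:
`shared = [4, 6, 8]` → shared = [4, 6, 8]
`lists = [shared, shared, shared]` → lists = [[4, 6, 8], [4, 6, 8], [4, 6, 8]]
`lists[0].append(11)` → shared = [4, 6, 8, 11]; lists = [[4, 6, 8, 11], [4, 6, 8, 11], [4, 6, 8, 11]]
`print(lists[1])` → prints [4, 6, 8, 11]
`print(lists[2])` → prints [4, 6, 8, 11]
`print(shared)` → prints [4, 6, 8, 11]

Answer:
[4, 6, 8, 11]
[4, 6, 8, 11]
[4, 6, 8, 11]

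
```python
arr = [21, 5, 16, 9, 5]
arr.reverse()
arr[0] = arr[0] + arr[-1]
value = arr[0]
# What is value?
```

Trace:
`arr = [21, 5, 16, 9, 5]` → arr = [21, 5, 16, 9, 5]
`arr.reverse()` → arr = [5, 9, 16, 5, 21]
`arr[0] = arr[0] + arr[-1]` → arr = [26, 9, 16, 5, 21]
`value = arr[0]` → value = 26
So value = 26

Answer: 26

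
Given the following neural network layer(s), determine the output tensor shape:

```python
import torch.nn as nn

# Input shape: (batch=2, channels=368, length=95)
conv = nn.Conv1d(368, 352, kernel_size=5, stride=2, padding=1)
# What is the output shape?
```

Input: (2, 368, 95) -> Output: (2, 352, 47)

Answer: (2, 352, 47)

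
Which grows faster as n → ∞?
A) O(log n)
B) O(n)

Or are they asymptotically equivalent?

O(log n) vs O(n): Higher order terms dominate.

Answer: B) O(n) grows faster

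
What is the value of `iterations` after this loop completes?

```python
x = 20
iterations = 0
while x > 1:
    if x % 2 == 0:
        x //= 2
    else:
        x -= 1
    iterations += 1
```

Steps to reduce 20 to 1
`iterations` takes the values: 0 → 1 → 2 → 3 → 4 → 5

Answer: 5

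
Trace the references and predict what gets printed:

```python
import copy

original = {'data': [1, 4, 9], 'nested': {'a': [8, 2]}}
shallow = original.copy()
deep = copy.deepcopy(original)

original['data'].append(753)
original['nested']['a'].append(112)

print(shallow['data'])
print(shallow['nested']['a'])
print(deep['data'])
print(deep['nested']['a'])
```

Key concept: comparing shallow vs deep copy.
Step by step:
`original = {'data': [1, 4, 9], 'nested': {'a': [8, 2]}}` → original = {'data': [1, 4, 9], 'nested': {'a': [8, 2]}}
`shallow = original.copy()` → shallow = {'data': [1, 4, 9], 'nested': {'a': [8, 2]}}
`deep = copy.deepcopy(original)` → deep = {'data': [1, 4, 9], 'nested': {'a': [8, 2]}}
`original['data'].append(753)` → original = {'data': [1, 4, 9, 753], 'nested': {'a': [8, 2]}}; shallow = {'data': [1, 4, 9, 753], 'nested': {'a': [8, 2]}}
`original['nested']['a'].append(112)` → original = {'data': [1, 4, 9, 753], 'nested': {'a': [8, 2, 112]}}; shallow = {'data': [1, 4, 9, 753], 'nested': {'a': [8, 2, 112]}}
`print(shallow['data'])` → prints [1, 4, 9, 753]
`print(shallow['nested']['a'])` → prints [8, 2, 112]
`print(deep['data'])` → prints [1, 4, 9]
`print(deep['nested']['a'])` → prints [8, 2]

Answer:
[1, 4, 9, 753]
[8, 2, 112]
[1, 4, 9]
[8, 2]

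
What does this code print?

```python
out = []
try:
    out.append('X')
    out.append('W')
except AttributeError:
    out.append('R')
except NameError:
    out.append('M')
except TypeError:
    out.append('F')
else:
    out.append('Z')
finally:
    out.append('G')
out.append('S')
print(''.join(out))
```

Execution trace: 'X' (try body) → 'W' (try body, no exception) → 'Z' (else) → 'G' (finally) → 'S' (after the try/except). Output: XWZGS

Answer: XWZGS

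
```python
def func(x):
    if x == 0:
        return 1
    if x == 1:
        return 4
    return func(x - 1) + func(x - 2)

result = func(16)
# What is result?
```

Build up from base cases: func(0)=1, func(1)=4, func(2)=5, func(3)=9, func(4)=14, func(5)=23, func(6)=37, ..., func(16)=4558

Answer: 4558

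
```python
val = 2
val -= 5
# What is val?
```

Trace:
`val = 2` → val = 2
`val -= 5` → val = -3
So val = -3

Answer: -3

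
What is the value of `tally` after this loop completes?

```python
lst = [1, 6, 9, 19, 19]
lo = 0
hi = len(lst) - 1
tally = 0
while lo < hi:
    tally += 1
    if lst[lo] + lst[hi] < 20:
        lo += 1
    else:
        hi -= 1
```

Steps to find pair summing to 20
`tally` takes the values: 0 → 1 → 2 → 3 → 4

Answer: 4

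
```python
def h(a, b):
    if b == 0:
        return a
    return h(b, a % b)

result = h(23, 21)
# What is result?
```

h(23, 21) -> h(21, 2) -> h(2, 1) -> h(1, 0) -> 1

Answer: 1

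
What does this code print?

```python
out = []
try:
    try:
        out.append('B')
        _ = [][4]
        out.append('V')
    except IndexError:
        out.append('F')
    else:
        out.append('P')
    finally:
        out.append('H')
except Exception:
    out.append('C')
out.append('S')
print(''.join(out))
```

Execution trace: 'B' (inner try body) → 'F' (inner except IndexError) → 'H' (inner finally) → 'S' (after the try/except). Output: BFHS

Answer: BFHS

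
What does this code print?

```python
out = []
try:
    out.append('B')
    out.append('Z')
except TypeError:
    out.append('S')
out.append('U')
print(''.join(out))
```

Execution trace: 'B' (try body) → 'Z' (try body, no exception) → 'U' (after the try/except). Output: BZU

Answer: BZU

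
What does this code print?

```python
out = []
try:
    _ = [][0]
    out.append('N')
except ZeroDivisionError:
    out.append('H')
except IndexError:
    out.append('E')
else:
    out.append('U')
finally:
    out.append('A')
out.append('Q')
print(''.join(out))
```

Execution trace: 'E' (except IndexError) → 'A' (finally) → 'Q' (after the try/except). Output: EAQ

Answer: EAQ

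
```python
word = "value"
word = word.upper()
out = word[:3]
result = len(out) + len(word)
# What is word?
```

Trace:
`word = "value"` → word = 'value'
`word = word.upper()` → word = 'VALUE'
`out = word[:3]` → out = 'VAL'
`result = len(out) + len(word)` → result = 8
So word = 'VALUE'

Answer: 'VALUE'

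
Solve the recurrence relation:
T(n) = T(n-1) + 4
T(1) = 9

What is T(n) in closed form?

Unrolling: T(n) = T(1) + 4·(n-1) = 9 + 4(n-1) = 4n + 5.

Answer: T(n) = 4n + 5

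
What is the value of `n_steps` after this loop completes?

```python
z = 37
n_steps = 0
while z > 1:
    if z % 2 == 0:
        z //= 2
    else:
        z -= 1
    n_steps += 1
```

Steps to reduce 37 to 1
`n_steps` takes the values: 0 → 1 → 2 → 3 → 4 → 5 → 6 → 7

Answer: 7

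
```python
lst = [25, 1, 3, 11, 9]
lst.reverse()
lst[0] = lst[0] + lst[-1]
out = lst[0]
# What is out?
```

Trace:
`lst = [25, 1, 3, 11, 9]` → lst = [25, 1, 3, 11, 9]
`lst.reverse()` → lst = [9, 11, 3, 1, 25]
`lst[0] = lst[0] + lst[-1]` → lst = [34, 11, 3, 1, 25]
`out = lst[0]` → out = 34
So out = 34

Answer: 34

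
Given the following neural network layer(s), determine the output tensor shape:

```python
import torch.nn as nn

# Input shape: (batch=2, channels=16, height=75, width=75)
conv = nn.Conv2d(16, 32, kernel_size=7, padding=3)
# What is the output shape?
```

Input: (2, 16, 75, 75) -> Output: (2, 32, 75, 75)

Answer: (2, 32, 75, 75)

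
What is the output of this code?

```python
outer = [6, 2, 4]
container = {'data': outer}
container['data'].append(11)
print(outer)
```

Key concept: dict holds reference to list.
Step by step:
`outer = [6, 2, 4]` → outer = [6, 2, 4]
`container = {'data': outer}` → container = {'data': [6, 2, 4]}
`container['data'].append(11)` → outer = [6, 2, 4, 11]; container = {'data': [6, 2, 4, 11]}
`print(outer)` → prints [6, 2, 4, 11]

Answer: [6, 2, 4, 11]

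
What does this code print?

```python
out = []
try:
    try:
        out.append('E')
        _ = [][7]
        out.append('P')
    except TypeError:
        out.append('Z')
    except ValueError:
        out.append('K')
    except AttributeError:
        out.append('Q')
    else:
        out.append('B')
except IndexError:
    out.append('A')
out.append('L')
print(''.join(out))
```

Execution trace: 'E' (try body) → 'A' (outer except IndexError) → 'L' (after the try/except). Output: EAL

Answer: EAL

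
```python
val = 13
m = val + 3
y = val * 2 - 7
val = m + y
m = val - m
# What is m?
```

Trace:
`val = 13` → val = 13
`m = val + 3` → m = 16
`y = val * 2 - 7` → y = 19
`val = m + y` → val = 35
`m = val - m` → m = 19
So m = 19

Answer: 19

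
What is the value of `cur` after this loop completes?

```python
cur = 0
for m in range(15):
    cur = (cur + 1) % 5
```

Increment mod 5, 15 times = 0
`cur` takes the values: 0 → 1 → 2 → 3 → 4 → 0 → 1 → 2 → 3 → 4 → 0 → 1 → 2 → 3 → 4 → 0

Answer: 0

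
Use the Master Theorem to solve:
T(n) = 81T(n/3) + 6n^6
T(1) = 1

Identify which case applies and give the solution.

a=81, b=3, f(n)=6n^6. log_3(81) = 4. Since c=6 > 4 and the regularity condition holds (81(n/3)^6 = (81/3^6)n^6 with 81/3^6 < 1), Case 3 applies: T(n) = Θ(f(n)) = O(n^6).

Answer: O(n^6) - Case 3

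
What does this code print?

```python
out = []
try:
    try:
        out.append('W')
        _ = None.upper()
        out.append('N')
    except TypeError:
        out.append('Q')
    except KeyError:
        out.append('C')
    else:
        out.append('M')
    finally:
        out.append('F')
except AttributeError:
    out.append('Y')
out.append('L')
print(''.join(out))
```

Execution trace: 'W' (try body) → 'F' (finally) → 'Y' (outer except AttributeError) → 'L' (after the try/except). Output: WFYL

Answer: WFYL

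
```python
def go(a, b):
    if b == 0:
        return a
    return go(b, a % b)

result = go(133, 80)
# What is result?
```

go(133, 80) -> go(80, 53) -> go(53, 27) -> go(27, 26) -> go(26, 1) -> go(1, 0) -> 1

Answer: 1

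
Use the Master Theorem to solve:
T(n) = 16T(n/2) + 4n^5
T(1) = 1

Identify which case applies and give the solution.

a=16, b=2, f(n)=4n^5. log_2(16) = 4. Since c=5 > 4 and the regularity condition holds (16(n/2)^5 = (16/2^5)n^5 with 16/2^5 < 1), Case 3 applies: T(n) = Θ(f(n)) = O(n^5).

Answer: O(n^5) - Case 3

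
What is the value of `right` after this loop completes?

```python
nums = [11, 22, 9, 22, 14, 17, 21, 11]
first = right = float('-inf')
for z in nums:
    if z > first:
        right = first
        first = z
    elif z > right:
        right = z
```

Second largest (with repeats) in [11, 22, 9, 22, 14, 17, 21, 11]
`right` takes the values: -inf → 11 → 22

Answer: 22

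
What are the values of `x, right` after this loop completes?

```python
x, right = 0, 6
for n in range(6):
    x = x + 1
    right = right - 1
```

x goes 0→6, right goes 6→0
`x, right` takes the values: (0, 6) → (1, 6) → (1, 5) → (2, 5) → (2, 4) → (3, 4) → (3, 3) → (4, 3) → (4, 2) → (5, 2) → (5, 1) → (6, 1) → (6, 0)

Answer: 6, 0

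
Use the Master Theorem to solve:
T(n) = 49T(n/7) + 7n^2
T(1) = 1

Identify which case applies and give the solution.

a=49, b=7, f(n)=7n^2. log_7(49) = 2. Since c=2 = 2, Case 2 applies: T(n) = Θ(n^log_b(a) · log n) = O(n^2 log n).

Answer: O(n^2 log n) - Case 2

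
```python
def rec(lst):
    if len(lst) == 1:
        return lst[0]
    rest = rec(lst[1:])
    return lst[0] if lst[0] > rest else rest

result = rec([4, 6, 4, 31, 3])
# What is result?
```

Recursive max over [4, 6, 4, 31, 3] = 31

Answer: 31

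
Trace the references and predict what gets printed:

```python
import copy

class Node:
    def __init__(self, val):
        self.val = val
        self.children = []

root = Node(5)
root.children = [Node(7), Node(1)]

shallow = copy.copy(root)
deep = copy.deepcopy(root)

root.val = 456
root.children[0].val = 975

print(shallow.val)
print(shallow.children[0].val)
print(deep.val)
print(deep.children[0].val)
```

Key concept: deep copy with custom objects.
Step by step:
`root = Node(5)` → root = Node(val=5, children=[])
`root.children = [Node(7), Node(1)]` → root = Node(val=5, children=[Node(val=7, children=[]), Node(val=1, children=[])])
`shallow = copy.copy(root)` → shallow = Node(val=5, children=[Node(val=7, children=[]), Node(val=1, children=[])])
`deep = copy.deepcopy(root)` → deep = Node(val=5, children=[Node(val=7, children=[]), Node(val=1, children=[])])
`root.val = 456` → root = Node(val=456, children=[Node(val=7, children=[]), Node(val=1, children=[])])
`root.children[0].val = 975` → root = Node(val=456, children=[Node(val=975, children=[]), Node(val=1, children=[])]); shallow = Node(val=5, children=[Node(val=975, children=[]), Node(val=1, children=[])])
`print(shallow.val)` → prints 5
`print(shallow.children[0].val)` → prints 975
`print(deep.val)` → prints 5
`print(deep.children[0].val)` → prints 7

Answer:
5
975
5
7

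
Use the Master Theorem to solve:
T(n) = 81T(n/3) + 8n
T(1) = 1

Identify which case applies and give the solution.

a=81, b=3, f(n)=8n. log_3(81) = 4. Since c=1 < 4, Case 1 applies: T(n) = Θ(n^log_b(a)) = O(n^4).

Answer: O(n^4) - Case 1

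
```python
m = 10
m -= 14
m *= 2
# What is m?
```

Trace:
`m = 10` → m = 10
`m -= 14` → m = -4
`m *= 2` → m = -8
So m = -8

Answer: -8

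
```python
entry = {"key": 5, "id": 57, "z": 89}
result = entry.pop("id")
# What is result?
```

Trace:
`entry = {"key": 5, "id": 57, "z": 89}` → entry = {'key': 5, 'id': 57, 'z': 89}
`result = entry.pop("id")` → entry = {'key': 5, 'z': 89}; result = 57
So result = 57

Answer: 57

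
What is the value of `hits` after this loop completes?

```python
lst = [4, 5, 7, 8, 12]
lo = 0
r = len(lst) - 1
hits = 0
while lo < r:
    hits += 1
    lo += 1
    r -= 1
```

Iterations until pointers meet (list length 5)
`hits` takes the values: 0 → 1 → 2

Answer: 2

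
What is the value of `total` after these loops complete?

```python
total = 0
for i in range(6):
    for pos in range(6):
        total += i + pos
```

Sum of all i+pos for i,pos in 6x6
`total` takes the values: 0 → 1 → 3 → 6 → 10 → 15 → 16 → 18 → 21 → 25 → 30 → 36 → 38 → 41 → 45 → 50 → 56 → 63 → 66 → 70 → 75 → 81 → 88 → 96 → 100 → 105 → 111 → 118 → 126 → 135 → 140 → 146 → 153 → 161 → 170 → 180

Answer: 180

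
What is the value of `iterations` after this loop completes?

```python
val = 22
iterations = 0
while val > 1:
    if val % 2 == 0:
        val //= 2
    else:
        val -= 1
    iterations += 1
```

Steps to reduce 22 to 1
`iterations` takes the values: 0 → 1 → 2 → 3 → 4 → 5 → 6

Answer: 6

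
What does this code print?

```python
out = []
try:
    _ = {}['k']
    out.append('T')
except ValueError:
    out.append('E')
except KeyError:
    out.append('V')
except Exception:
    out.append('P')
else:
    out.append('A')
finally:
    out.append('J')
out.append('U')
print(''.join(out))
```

Execution trace: 'V' (except KeyError) → 'J' (finally) → 'U' (after the try/except). Output: VJU

Answer: VJU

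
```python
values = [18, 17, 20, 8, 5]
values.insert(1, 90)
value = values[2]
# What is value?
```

Trace:
`values = [18, 17, 20, 8, 5]` → values = [18, 17, 20, 8, 5]
`values.insert(1, 90)` → values = [18, 90, 17, 20, 8, 5]
`value = values[2]` → value = 17
So value = 17

Answer: 17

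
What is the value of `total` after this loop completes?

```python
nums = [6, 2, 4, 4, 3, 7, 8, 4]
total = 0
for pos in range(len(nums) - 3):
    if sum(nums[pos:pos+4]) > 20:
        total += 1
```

Count windows with sum > 20
`total` takes the values: 0 → 1 → 2

Answer: 2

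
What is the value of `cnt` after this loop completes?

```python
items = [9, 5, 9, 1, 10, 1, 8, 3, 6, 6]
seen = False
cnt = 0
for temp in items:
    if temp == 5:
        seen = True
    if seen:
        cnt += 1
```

Count elements after first 5 in [9, 5, 9, 1, 10, 1, 8, 3, 6, 6]
`cnt` takes the values: 0 → 1 → 2 → 3 → 4 → 5 → 6 → 7 → 8 → 9

Answer: 9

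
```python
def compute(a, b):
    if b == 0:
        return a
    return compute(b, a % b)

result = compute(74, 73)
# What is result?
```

compute(74, 73) -> compute(73, 1) -> compute(1, 0) -> 1

Answer: 1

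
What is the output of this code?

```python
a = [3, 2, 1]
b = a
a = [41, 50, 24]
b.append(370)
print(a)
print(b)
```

Key concept: rebinding vs mutation: a is rebound to a new list, b still points at the original.
Step by step:
`a = [3, 2, 1]` → a = [3, 2, 1]
`b = a` → b = [3, 2, 1] (same object as a)
`a = [41, 50, 24]` → a = [41, 50, 24]
`b.append(370)` → b = [3, 2, 1, 370]
`print(a)` → prints [41, 50, 24]
`print(b)` → prints [3, 2, 1, 370]

Answer:
[41, 50, 24]
[3, 2, 1, 370]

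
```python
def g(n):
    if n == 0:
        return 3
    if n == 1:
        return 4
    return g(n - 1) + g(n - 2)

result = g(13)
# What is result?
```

Build up from base cases: g(0)=3, g(1)=4, g(2)=7, g(3)=11, g(4)=18, g(5)=29, g(6)=47, ..., g(13)=1364

Answer: 1364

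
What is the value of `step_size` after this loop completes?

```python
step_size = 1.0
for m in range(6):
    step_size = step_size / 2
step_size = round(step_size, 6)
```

Halving LR 6 times: 1 / 2^6
`step_size` takes the values: 1.0 → 0.5 → 0.25 → 0.125 → 0.0625 → 0.03125 → 0.015625

Answer: 0.015625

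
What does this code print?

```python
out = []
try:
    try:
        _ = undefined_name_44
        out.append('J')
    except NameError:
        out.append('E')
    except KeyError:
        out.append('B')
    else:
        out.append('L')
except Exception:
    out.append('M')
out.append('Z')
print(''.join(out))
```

Execution trace: 'E' (inner except NameError) → 'Z' (after the try/except). Output: EZ

Answer: EZ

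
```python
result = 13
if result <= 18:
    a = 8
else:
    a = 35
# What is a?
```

Trace:
`result = 13` → result = 13
`if result <= 18: ...` → result <= 18 is True → a = 8
So a = 8

Answer: 8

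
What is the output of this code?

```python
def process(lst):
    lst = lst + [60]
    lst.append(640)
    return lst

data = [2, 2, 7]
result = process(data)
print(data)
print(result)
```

Key concept: rebinding parameter vs mutation.
Step by step:
`data = [2, 2, 7]` → data = [2, 2, 7]
`result = process(data)` → result = [2, 2, 7, 60, 640]
`print(data)` → prints [2, 2, 7]
`print(result)` → prints [2, 2, 7, 60, 640]

Answer:
[2, 2, 7]
[2, 2, 7, 60, 640]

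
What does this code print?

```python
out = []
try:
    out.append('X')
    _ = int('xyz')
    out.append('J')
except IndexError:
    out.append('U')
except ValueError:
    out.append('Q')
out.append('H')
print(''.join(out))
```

Execution trace: 'X' (try body) → 'Q' (except ValueError) → 'H' (after the try/except). Output: XQH

Answer: XQH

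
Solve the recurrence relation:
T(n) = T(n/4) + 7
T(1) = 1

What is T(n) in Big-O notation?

Each step divides n by 4 and adds 7. After log_4(n) steps we reach T(1)=1. So T(n) = 7·log_4(n) + 1 = O(log n).

Answer: O(log n)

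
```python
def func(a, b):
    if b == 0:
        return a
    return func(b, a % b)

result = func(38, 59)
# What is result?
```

func(38, 59) -> func(59, 38) -> func(38, 21) -> func(21, 17) -> func(17, 4) -> func(4, 1) -> func(1, 0) -> 1

Answer: 1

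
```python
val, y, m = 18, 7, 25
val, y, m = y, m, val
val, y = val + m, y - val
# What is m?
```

Trace:
`val, y, m = 18, 7, 25` → val = 18; y = 7; m = 25
`val, y, m = y, m, val` → val = 7; y = 25; m = 18
`val, y = val + m, y - val` → val = 25; y = 18
So m = 18

Answer: 18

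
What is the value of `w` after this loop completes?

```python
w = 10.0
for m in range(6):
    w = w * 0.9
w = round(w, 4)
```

Exponential decay: 10.0 * 0.9^6
`w` takes the values: 10.0 → 9.0 → 8.1 → 7.29 → 6.561 → 5.9049 → 5.31441 → 5.3144

Answer: 5.3144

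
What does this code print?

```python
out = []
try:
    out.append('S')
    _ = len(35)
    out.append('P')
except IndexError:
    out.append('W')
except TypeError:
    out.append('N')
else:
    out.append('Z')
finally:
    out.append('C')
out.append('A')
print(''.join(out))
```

Execution trace: 'S' (try body) → 'N' (except TypeError) → 'C' (finally) → 'A' (after the try/except). Output: SNCA

Answer: SNCA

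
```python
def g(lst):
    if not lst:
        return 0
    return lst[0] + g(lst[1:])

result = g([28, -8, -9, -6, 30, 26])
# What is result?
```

28 + (-8) + (-9) + (-6) + 30 + 26 + 0 = 61

Answer: 61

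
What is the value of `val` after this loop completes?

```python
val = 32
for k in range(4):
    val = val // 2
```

Halve 4 times: 32 // 2^4 = 2
`val` takes the values: 32 → 16 → 8 → 4 → 2

Answer: 2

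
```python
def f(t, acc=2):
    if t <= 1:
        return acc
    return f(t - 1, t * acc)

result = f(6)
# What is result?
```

Accumulator trace (n, acc): (6, 2) -> (5, 12) -> (4, 60) -> (3, 240) -> (2, 720) -> (1, 1440) -> return 1440

Answer: 1440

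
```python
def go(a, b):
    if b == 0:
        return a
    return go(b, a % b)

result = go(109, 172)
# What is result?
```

go(109, 172) -> go(172, 109) -> go(109, 63) -> go(63, 46) -> go(46, 17) -> go(17, 12) -> go(12, 5) -> go(5, 2) -> go(2, 1) -> go(1, 0) -> 1

Answer: 1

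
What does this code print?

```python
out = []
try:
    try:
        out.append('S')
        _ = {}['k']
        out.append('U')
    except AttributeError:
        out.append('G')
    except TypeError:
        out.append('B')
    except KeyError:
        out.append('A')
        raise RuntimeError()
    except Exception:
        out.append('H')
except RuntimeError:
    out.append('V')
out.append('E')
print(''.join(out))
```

Execution trace: 'S' (try body) → 'A' (except KeyError) → 'V' (outer except RuntimeError) → 'E' (after the try/except). Output: SAVE

Answer: SAVE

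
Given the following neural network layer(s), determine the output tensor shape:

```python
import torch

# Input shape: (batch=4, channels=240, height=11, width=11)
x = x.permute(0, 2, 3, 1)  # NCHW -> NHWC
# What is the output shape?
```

Input: (4, 240, 11, 11) -> Output: (4, 11, 11, 240)

Answer: (4, 11, 11, 240)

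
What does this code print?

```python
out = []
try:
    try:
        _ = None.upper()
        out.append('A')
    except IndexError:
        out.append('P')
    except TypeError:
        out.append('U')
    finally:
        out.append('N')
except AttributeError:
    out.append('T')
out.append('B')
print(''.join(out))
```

Execution trace: 'N' (finally) → 'T' (outer except AttributeError) → 'B' (after the try/except). Output: NTB

Answer: NTB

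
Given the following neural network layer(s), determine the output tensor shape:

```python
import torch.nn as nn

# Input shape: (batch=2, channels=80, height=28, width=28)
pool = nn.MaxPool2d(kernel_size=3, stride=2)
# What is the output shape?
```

Input: (2, 80, 28, 28) -> Output: (2, 80, 13, 13)

Answer: (2, 80, 13, 13)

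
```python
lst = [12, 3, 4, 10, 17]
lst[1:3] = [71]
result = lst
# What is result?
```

Trace:
`lst = [12, 3, 4, 10, 17]` → lst = [12, 3, 4, 10, 17]
`lst[1:3] = [71]` → lst = [12, 71, 10, 17]
`result = lst` → result = [12, 71, 10, 17]
So result = [12, 71, 10, 17]

Answer: [12, 71, 10, 17]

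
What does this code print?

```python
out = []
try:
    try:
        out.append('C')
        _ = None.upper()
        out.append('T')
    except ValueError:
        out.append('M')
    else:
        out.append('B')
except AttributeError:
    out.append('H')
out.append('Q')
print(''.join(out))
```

Execution trace: 'C' (try body) → 'H' (outer except AttributeError) → 'Q' (after the try/except). Output: CHQ

Answer: CHQ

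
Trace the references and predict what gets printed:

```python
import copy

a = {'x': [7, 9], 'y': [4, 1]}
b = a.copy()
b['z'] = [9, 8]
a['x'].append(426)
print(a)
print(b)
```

Key concept: shallow copy of dict with mutable values.
Step by step:
`a = {'x': [7, 9], 'y': [4, 1]}` → a = {'x': [7, 9], 'y': [4, 1]}
`b = a.copy()` → b = {'x': [7, 9], 'y': [4, 1]}
`b['z'] = [9, 8]` → b = {'x': [7, 9], 'y': [4, 1], 'z': [9, 8]}
`a['x'].append(426)` → a = {'x': [7, 9, 426], 'y': [4, 1]}; b = {'x': [7, 9, 426], 'y': [4, 1], 'z': [9, 8]}
`print(a)` → prints {'x': [7, 9, 426], 'y': [4, 1]}
`print(b)` → prints {'x': [7, 9, 426], 'y': [4, 1], 'z': [9, 8]}

Answer:
{'x': [7, 9, 426], 'y': [4, 1]}
{'x': [7, 9, 426], 'y': [4, 1], 'z': [9, 8]}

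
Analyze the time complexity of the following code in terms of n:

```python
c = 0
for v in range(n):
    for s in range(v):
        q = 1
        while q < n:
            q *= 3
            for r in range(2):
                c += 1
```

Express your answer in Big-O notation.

Each loop level contributes: n × n × log n × 1. Multiplying the contributions gives O(n^2 log n).

Answer: O(n^2 log n)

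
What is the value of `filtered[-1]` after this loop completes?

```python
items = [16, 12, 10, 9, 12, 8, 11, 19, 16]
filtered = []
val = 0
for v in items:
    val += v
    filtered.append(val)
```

Cumulative sum ends at 113
`filtered` takes the values: [] → [16] → [16, 28] → [16, 28, 38] → [16, 28, 38, 47] → [16, 28, 38, 47, 59] → [16, 28, 38, 47, 59, 67] → [16, 28, 38, 47, 59, 67, 78] → [16, 28, 38, 47, 59, 67, 78, 97] → [16, 28, 38, 47, 59, 67, 78, 97, 113]
So `filtered[-1]` = 113

Answer: 113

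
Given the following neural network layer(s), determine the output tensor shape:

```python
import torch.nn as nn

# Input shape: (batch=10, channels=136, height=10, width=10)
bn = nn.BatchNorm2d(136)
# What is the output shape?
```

Input: (10, 136, 10, 10) -> Output: (10, 136, 10, 10)

Answer: (10, 136, 10, 10)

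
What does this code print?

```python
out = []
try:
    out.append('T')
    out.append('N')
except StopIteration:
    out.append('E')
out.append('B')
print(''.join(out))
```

Execution trace: 'T' (try body) → 'N' (try body, no exception) → 'B' (after the try/except). Output: TNB

Answer: TNB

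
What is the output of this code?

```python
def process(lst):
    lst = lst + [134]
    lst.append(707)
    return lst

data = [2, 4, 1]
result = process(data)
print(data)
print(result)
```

Key concept: rebinding parameter vs mutation.
Step by step:
`data = [2, 4, 1]` → data = [2, 4, 1]
`result = process(data)` → result = [2, 4, 1, 134, 707]
`print(data)` → prints [2, 4, 1]
`print(result)` → prints [2, 4, 1, 134, 707]

Answer:
[2, 4, 1]
[2, 4, 1, 134, 707]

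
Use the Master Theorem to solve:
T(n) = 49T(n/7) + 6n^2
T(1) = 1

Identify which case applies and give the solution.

a=49, b=7, f(n)=6n^2. log_7(49) = 2. Since c=2 = 2, Case 2 applies: T(n) = Θ(n^log_b(a) · log n) = O(n^2 log n).

Answer: O(n^2 log n) - Case 2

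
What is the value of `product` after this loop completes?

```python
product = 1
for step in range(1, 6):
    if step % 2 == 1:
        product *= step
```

Product of odd numbers 1 to 5
`product` takes the values: 1 → 3 → 15

Answer: 15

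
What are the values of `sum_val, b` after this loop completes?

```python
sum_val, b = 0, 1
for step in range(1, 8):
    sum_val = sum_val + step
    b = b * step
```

Sum and factorial of 1 to 7
`sum_val, b` takes the values: (0, 1) → (1, 1) → (3, 1) → (3, 2) → (6, 2) → (6, 6) → (10, 6) → (10, 24) → (15, 24) → (15, 120) → (21, 120) → (21, 720) → (28, 720) → (28, 5040)

Answer: 28, 5040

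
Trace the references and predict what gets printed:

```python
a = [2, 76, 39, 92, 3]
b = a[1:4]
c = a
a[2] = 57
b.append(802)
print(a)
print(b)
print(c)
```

Key concept: slice vs alias.
Step by step:
`a = [2, 76, 39, 92, 3]` → a = [2, 76, 39, 92, 3]
`b = a[1:4]` → b = [76, 39, 92]
`c = a` → c = [2, 76, 39, 92, 3] (same object as a)
`a[2] = 57` → a = [2, 76, 57, 92, 3] (same object as c); c = [2, 76, 57, 92, 3] (same object as a)
`b.append(802)` → b = [76, 39, 92, 802]
`print(a)` → prints [2, 76, 57, 92, 3]
`print(b)` → prints [76, 39, 92, 802]
`print(c)` → prints [2, 76, 57, 92, 3]

Answer:
[2, 76, 57, 92, 3]
[76, 39, 92, 802]
[2, 76, 57, 92, 3]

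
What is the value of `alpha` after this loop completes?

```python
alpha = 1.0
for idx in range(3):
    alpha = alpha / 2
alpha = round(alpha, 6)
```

Halving LR 3 times: 1 / 2^3
`alpha` takes the values: 1.0 → 0.5 → 0.25 → 0.125

Answer: 0.125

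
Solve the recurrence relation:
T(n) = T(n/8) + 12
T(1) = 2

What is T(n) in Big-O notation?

Each step divides n by 8 and adds 12. After log_8(n) steps we reach T(1)=2. So T(n) = 12·log_8(n) + 2 = O(log n).

Answer: O(log n)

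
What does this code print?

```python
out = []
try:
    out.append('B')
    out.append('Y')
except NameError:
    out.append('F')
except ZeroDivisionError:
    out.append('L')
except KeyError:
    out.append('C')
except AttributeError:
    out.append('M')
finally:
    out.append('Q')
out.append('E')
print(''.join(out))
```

Execution trace: 'B' (try body) → 'Y' (try body, no exception) → 'Q' (finally) → 'E' (after the try/except). Output: BYQE

Answer: BYQE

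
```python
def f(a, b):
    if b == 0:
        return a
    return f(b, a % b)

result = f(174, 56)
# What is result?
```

f(174, 56) -> f(56, 6) -> f(6, 2) -> f(2, 0) -> 2

Answer: 2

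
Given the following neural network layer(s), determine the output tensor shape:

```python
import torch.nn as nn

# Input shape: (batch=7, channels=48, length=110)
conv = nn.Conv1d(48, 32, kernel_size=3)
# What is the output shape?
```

Input: (7, 48, 110) -> Output: (7, 32, 108)

Answer: (7, 32, 108)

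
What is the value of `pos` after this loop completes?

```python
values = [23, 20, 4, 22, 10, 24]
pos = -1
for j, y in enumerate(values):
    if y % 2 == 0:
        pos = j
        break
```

First even number index in [23, 20, 4, 22, 10, 24]
`pos` takes the values: -1 → 1

Answer: 1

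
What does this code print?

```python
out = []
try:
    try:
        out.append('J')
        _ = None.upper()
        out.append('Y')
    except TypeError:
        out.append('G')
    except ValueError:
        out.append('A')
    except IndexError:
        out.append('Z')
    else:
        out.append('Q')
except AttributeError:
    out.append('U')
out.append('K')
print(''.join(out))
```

Execution trace: 'J' (try body) → 'U' (outer except AttributeError) → 'K' (after the try/except). Output: JUK

Answer: JUK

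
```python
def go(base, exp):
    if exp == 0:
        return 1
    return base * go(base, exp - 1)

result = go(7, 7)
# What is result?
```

go(7, 7) = 7 * 7 * 7 * 7 * 7 * 7 * 7 = 823543

Answer: 823543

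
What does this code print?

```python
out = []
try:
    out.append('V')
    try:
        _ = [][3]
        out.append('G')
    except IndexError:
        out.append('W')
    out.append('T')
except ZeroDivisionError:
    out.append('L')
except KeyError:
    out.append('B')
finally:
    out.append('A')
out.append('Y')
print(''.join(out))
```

Execution trace: 'V' (try body) → 'W' (inner except IndexError) → 'T' (try body, no exception) → 'A' (finally) → 'Y' (after the try/except). Output: VWTAY

Answer: VWTAY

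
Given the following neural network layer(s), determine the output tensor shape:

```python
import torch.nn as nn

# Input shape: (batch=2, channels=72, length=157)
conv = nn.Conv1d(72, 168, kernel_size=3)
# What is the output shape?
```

Input: (2, 72, 157) -> Output: (2, 168, 155)

Answer: (2, 168, 155)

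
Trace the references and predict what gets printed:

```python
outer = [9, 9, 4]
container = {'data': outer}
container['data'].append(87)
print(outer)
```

Key concept: dict holds reference to list.
Step by step:
`outer = [9, 9, 4]` → outer = [9, 9, 4]
`container = {'data': outer}` → container = {'data': [9, 9, 4]}
`container['data'].append(87)` → outer = [9, 9, 4, 87]; container = {'data': [9, 9, 4, 87]}
`print(outer)` → prints [9, 9, 4, 87]

Answer: [9, 9, 4, 87]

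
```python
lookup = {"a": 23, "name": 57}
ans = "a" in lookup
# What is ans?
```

Trace:
`lookup = {"a": 23, "name": 57}` → lookup = {'a': 23, 'name': 57}
`ans = "a" in lookup` → ans = True
So ans = True

Answer: True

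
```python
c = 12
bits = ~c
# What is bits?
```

Trace:
`c = 12` → c = 12
`bits = ~c` → bits = -13
So bits = -13

Answer: -13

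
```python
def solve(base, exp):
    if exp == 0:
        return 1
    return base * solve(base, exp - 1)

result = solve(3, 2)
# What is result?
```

solve(3, 2) = 3 * 3 = 9

Answer: 9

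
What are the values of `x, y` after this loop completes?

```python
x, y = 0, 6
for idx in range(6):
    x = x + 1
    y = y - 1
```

x goes 0→6, y goes 6→0
`x, y` takes the values: (0, 6) → (1, 6) → (1, 5) → (2, 5) → (2, 4) → (3, 4) → (3, 3) → (4, 3) → (4, 2) → (5, 2) → (5, 1) → (6, 1) → (6, 0)

Answer: 6, 0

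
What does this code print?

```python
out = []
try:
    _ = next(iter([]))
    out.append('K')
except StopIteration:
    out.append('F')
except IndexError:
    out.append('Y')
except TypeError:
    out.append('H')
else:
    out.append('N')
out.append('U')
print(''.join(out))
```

Execution trace: 'F' (except StopIteration) → 'U' (after the try/except). Output: FU

Answer: FU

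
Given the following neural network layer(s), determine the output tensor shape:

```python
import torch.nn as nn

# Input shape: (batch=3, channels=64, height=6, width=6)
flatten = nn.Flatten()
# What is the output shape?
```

Input: (3, 64, 6, 6) -> Output: (3, 2304)

Answer: (3, 2304)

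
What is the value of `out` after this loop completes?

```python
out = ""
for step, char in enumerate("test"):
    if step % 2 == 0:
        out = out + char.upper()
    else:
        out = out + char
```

Uppercase even positions in 'test'
`out` takes the values: "" → "T" → "Te" → "TeS" → "TeSt"

Answer: "TeSt"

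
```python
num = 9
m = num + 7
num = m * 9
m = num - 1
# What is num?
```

Trace:
`num = 9` → num = 9
`m = num + 7` → m = 16
`num = m * 9` → num = 144
`m = num - 1` → m = 143
So num = 144

Answer: 144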